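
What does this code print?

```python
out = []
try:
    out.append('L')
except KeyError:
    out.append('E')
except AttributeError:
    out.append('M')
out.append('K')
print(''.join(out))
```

Execution trace: 'L' (try body, no exception) → 'K' (after the try/except). Output: LK

Answer: LK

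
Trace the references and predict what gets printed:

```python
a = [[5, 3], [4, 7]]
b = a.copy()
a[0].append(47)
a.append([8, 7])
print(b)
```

Key concept: shallow copy with nested lists.
Step by step:
`a = [[5, 3], [4, 7]]` → a = [[5, 3], [4, 7]]
`b = a.copy()` → b = [[5, 3], [4, 7]]
`a[0].append(47)` → a = [[5, 3, 47], [4, 7]]; b = [[5, 3, 47], [4, 7]]
`a.append([8, 7])` → a = [[5, 3, 47], [4, 7], [8, 7]]
`print(b)` → prints [[5, 3, 47], [4, 7]]

Answer: [[5, 3, 47], [4, 7]]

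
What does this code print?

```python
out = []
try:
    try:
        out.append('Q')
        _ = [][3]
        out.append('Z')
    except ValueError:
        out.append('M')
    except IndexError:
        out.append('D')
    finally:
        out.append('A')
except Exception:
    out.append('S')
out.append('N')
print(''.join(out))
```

Execution trace: 'Q' (inner try body) → 'D' (inner except IndexError) → 'A' (inner finally) → 'N' (after the try/except). Output: QDAN

Answer: QDAN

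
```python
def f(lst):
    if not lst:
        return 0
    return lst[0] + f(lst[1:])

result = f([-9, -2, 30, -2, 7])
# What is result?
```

(-9) + (-2) + 30 + (-2) + 7 + 0 = 24

Answer: 24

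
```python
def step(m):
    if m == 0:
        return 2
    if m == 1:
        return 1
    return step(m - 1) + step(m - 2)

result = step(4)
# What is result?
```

Build up from base cases: step(0)=2, step(1)=1, step(2)=3, step(3)=4, step(4)=7

Answer: 7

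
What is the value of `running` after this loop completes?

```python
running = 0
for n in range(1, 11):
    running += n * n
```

Sum of squares 1² to 10² = 385
`running` takes the values: 0 → 1 → 5 → 14 → 30 → 55 → 91 → 140 → 204 → 285 → 385

Answer: 385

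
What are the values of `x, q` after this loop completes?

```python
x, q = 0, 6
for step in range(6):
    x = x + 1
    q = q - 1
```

x goes 0→6, q goes 6→0
`x, q` takes the values: (0, 6) → (1, 6) → (1, 5) → (2, 5) → (2, 4) → (3, 4) → (3, 3) → (4, 3) → (4, 2) → (5, 2) → (5, 1) → (6, 1) → (6, 0)

Answer: 6, 0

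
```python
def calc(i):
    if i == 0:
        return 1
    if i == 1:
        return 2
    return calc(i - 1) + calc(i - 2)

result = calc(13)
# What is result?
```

Build up from base cases: calc(0)=1, calc(1)=2, calc(2)=3, calc(3)=5, calc(4)=8, calc(5)=13, calc(6)=21, ..., calc(13)=610

Answer: 610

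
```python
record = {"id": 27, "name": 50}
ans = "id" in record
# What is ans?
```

Trace:
`record = {"id": 27, "name": 50}` → record = {'id': 27, 'name': 50}
`ans = "id" in record` → ans = True
So ans = True

Answer: True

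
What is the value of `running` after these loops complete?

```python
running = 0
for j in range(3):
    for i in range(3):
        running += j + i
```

Sum of all j+i for j,i in 3x3
`running` takes the values: 0 → 1 → 3 → 4 → 6 → 9 → 11 → 14 → 18

Answer: 18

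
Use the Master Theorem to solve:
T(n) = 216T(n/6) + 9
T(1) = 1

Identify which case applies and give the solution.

a=216, b=6, f(n)=9. log_6(216) = 3. Since c=0 < 3, Case 1 applies: T(n) = Θ(n^log_b(a)) = O(n^3).

Answer: O(n^3) - Case 1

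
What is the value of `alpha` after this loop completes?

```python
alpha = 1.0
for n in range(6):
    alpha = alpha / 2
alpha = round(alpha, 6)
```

Halving LR 6 times: 1 / 2^6
`alpha` takes the values: 1.0 → 0.5 → 0.25 → 0.125 → 0.0625 → 0.03125 → 0.015625

Answer: 0.015625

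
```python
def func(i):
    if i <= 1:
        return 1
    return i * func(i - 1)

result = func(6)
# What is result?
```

func(6) = 6 * 5 * 4 * 3 * 2 * 1 = 720

Answer: 720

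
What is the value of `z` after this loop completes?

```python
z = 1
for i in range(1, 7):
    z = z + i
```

Start at 1, add 1 through 6
`z` takes the values: 1 → 2 → 4 → 7 → 11 → 16 → 22

Answer: 22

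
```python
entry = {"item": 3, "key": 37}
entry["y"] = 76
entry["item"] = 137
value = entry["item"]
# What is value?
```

Trace:
`entry = {"item": 3, "key": 37}` → entry = {'item': 3, 'key': 37}
`entry["y"] = 76` → entry = {'item': 3, 'key': 37, 'y': 76}
`entry["item"] = 137` → entry = {'item': 137, 'key': 37, 'y': 76}
`value = entry["item"]` → value = 137
So value = 137

Answer: 137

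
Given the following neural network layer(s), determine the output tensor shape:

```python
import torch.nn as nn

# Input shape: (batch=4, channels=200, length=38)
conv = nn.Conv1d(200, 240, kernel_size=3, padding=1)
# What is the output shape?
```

Input: (4, 200, 38) -> Output: (4, 240, 38)

Answer: (4, 240, 38)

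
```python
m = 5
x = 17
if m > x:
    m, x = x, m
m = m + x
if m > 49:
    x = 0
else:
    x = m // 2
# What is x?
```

Trace:
`m = 5` → m = 5
`x = 17` → x = 17
`if m > x: ...` → m > x is False → no variable changes
`m = m + x` → m = 22
`if m > 49: ...` → m > 49 is False, take else branch → x = 11
So x = 11

Answer: 11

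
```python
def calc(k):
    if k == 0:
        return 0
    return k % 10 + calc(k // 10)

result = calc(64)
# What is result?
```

Sum of digits of 64: 4 + 6 = 10

Answer: 10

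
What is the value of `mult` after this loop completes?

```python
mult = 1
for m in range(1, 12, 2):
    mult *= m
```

Product of 1, 3, 5, ... up to 11
`mult` takes the values: 1 → 3 → 15 → 105 → 945 → 10395

Answer: 10395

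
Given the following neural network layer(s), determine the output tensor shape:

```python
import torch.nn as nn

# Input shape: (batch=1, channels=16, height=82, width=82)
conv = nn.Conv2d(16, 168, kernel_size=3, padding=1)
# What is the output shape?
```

Input: (1, 16, 82, 82) -> Output: (1, 168, 82, 82)

Answer: (1, 168, 82, 82)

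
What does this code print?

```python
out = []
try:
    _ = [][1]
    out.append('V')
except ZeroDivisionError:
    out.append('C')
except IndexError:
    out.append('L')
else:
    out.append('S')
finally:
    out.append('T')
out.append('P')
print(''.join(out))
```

Execution trace: 'L' (except IndexError) → 'T' (finally) → 'P' (after the try/except). Output: LTP

Answer: LTP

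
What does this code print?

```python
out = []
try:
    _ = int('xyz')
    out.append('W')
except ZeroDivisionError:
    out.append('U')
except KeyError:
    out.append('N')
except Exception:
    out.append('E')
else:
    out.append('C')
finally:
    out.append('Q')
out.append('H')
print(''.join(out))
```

Execution trace: 'E' (except Exception) → 'Q' (finally) → 'H' (after the try/except). Output: EQH

Answer: EQH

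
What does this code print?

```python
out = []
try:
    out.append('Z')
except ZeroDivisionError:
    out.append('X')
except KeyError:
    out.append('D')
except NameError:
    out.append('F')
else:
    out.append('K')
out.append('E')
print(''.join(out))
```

Execution trace: 'Z' (try body, no exception) → 'K' (else) → 'E' (after the try/except). Output: ZKE

Answer: ZKE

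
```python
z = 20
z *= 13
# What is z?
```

Trace:
`z = 20` → z = 20
`z *= 13` → z = 260
So z = 260

Answer: 260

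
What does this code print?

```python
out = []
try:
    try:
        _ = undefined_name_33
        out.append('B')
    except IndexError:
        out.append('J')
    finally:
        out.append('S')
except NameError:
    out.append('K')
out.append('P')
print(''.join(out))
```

Execution trace: 'S' (finally) → 'K' (outer except NameError) → 'P' (after the try/except). Output: SKP

Answer: SKP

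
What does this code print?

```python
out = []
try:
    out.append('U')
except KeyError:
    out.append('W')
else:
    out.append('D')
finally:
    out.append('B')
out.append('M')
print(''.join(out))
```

Execution trace: 'U' (try body, no exception) → 'D' (else) → 'B' (finally) → 'M' (after the try/except). Output: UDBM

Answer: UDBM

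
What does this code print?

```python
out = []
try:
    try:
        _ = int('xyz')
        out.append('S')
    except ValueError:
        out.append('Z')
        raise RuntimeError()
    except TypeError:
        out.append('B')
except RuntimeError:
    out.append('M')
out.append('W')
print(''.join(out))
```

Execution trace: 'Z' (inner except ValueError) → 'M' (outer except RuntimeError) → 'W' (after the try/except). Output: ZMW

Answer: ZMW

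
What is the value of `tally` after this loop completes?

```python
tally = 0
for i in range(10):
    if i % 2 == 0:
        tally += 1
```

Count numbers divisible by 2 in range(10)
`tally` takes the values: 0 → 1 → 2 → 3 → 4 → 5

Answer: 5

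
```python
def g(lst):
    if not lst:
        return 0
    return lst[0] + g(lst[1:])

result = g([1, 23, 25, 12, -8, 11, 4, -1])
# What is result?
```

1 + 23 + 25 + 12 + (-8) + 11 + 4 + (-1) + 0 = 67

Answer: 67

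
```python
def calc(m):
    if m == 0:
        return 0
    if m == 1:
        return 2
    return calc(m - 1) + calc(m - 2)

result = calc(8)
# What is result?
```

Build up from base cases: calc(0)=0, calc(1)=2, calc(2)=2, calc(3)=4, calc(4)=6, calc(5)=10, calc(6)=16, ..., calc(8)=42

Answer: 42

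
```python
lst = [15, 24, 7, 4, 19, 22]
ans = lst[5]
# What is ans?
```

Trace:
`lst = [15, 24, 7, 4, 19, 22]` → lst = [15, 24, 7, 4, 19, 22]
`ans = lst[5]` → ans = 22
So ans = 22

Answer: 22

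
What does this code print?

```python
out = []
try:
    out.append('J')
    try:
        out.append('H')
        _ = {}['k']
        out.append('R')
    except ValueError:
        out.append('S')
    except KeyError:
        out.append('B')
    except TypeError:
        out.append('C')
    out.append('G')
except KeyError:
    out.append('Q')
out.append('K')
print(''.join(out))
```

Execution trace: 'J' (try body) → 'H' (inner try body) → 'B' (inner except KeyError) → 'G' (try body, no exception) → 'K' (after the try/except). Output: JHBGK

Answer: JHBGK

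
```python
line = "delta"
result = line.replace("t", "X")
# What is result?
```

Trace:
`line = "delta"` → line = 'delta'
`result = line.replace("t", "X")` → result = 'delXa'
So result = 'delXa'

Answer: 'delXa'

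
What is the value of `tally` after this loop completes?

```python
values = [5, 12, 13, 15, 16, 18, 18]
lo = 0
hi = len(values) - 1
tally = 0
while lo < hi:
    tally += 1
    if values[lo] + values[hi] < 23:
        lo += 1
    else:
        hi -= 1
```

Steps to find pair summing to 23
`tally` takes the values: 0 → 1 → 2 → 3 → 4 → 5 → 6

Answer: 6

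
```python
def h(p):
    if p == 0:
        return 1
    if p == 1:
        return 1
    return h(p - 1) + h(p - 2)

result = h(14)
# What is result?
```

Build up from base cases: h(0)=1, h(1)=1, h(2)=2, h(3)=3, h(4)=5, h(5)=8, h(6)=13, ..., h(14)=610

Answer: 610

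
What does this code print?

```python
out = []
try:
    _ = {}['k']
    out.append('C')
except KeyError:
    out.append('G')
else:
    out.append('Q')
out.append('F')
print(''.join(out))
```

Execution trace: 'G' (except KeyError) → 'F' (after the try/except). Output: GF

Answer: GF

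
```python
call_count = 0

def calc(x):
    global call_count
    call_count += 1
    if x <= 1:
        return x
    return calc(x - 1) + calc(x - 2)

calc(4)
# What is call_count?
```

Calls(x) = 1 + Calls(x-1) + Calls(x-2); Calls(0)=Calls(1)=1. For x=4 this gives 9.

Answer: 9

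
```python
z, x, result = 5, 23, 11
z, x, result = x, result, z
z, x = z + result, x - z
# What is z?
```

Trace:
`z, x, result = 5, 23, 11` → z = 5; x = 23; result = 11
`z, x, result = x, result, z` → z = 23; x = 11; result = 5
`z, x = z + result, x - z` → z = 28; x = -12
So z = 28

Answer: 28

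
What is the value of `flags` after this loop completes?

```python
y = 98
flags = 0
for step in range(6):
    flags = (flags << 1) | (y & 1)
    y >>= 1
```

Reverse lowest 6 bits of 98
`flags` takes the values: 0 → 1 → 2 → 4 → 8 → 17

Answer: 17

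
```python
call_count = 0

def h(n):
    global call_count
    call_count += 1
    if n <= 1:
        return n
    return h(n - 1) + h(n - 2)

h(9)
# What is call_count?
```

Calls(n) = 1 + Calls(n-1) + Calls(n-2); Calls(0)=Calls(1)=1. For n=9 this gives 109.

Answer: 109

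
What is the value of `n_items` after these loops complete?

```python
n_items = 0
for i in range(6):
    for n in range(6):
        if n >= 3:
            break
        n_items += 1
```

Inner breaks at 3, outer runs 6 times
`n_items` takes the values: 0 → 1 → 2 → 3 → 4 → 5 → 6 → 7 → 8 → 9 → 10 → 11 → 12 → 13 → 14 → 15 → 16 → 17 → 18

Answer: 18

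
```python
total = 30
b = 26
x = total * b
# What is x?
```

Trace:
`total = 30` → total = 30
`b = 26` → b = 26
`x = total * b` → x = 780
So x = 780

Answer: 780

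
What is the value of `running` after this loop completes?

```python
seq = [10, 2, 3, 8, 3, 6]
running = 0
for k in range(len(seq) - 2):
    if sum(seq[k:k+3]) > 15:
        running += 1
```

Count windows with sum > 15
`running` takes the values: 0 → 1

Answer: 1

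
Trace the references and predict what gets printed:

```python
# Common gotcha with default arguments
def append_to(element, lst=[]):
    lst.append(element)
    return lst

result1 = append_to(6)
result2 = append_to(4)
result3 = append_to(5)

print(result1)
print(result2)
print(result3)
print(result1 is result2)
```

Key concept: mutable default argument gotcha.
Step by step:
`result1 = append_to(6)` → result1 = [6]
`result2 = append_to(4)` → result1 = [6, 4] (same object as result2); result2 = [6, 4] (same object as result1)
`result3 = append_to(5)` → result1 = [6, 4, 5] (same object as result2, result3); result2 = [6, 4, 5] (same object as result1, result3); result3 = [6, 4, 5] (same object as result1, result2)
`print(result1)` → prints [6, 4, 5]
`print(result2)` → prints [6, 4, 5]
`print(result3)` → prints [6, 4, 5]
`print(result1 is result2)` → prints True

Answer:
[6, 4, 5]
[6, 4, 5]
[6, 4, 5]
True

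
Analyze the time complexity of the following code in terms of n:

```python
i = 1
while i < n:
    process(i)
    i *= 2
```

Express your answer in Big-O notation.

This is Logarithmic loop. Time complexity: O(log n).

Answer: O(log n)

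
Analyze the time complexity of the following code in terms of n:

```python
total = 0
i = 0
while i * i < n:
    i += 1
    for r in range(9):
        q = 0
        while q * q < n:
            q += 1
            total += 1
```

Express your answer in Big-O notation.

Each loop level contributes: √n × 1 × √n. Multiplying the contributions gives O(n).

Answer: O(n)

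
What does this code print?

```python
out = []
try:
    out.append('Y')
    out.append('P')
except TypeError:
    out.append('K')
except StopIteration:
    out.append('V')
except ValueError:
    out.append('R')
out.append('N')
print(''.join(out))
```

Execution trace: 'Y' (try body) → 'P' (try body, no exception) → 'N' (after the try/except). Output: YPN

Answer: YPN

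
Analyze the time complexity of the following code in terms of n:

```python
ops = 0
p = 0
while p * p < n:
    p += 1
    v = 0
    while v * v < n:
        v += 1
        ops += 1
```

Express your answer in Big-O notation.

Each loop level contributes: √n × √n. Multiplying the contributions gives O(n).

Answer: O(n)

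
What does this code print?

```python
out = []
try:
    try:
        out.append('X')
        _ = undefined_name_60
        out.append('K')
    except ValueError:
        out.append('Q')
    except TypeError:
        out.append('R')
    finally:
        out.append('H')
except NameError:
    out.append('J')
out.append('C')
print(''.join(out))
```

Execution trace: 'X' (try body) → 'H' (finally) → 'J' (outer except NameError) → 'C' (after the try/except). Output: XHJC

Answer: XHJC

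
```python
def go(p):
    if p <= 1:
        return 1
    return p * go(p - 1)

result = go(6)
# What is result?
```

go(6) = 6 * 5 * 4 * 3 * 2 * 1 = 720

Answer: 720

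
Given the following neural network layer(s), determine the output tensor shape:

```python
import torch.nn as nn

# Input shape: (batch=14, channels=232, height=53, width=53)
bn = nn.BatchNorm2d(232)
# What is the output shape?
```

Input: (14, 232, 53, 53) -> Output: (14, 232, 53, 53)

Answer: (14, 232, 53, 53)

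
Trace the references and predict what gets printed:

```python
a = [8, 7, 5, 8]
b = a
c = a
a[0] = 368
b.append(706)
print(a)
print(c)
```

Key concept: multiple aliases.
Step by step:
`a = [8, 7, 5, 8]` → a = [8, 7, 5, 8]
`b = a` → b = [8, 7, 5, 8] (same object as a)
`c = a` → c = [8, 7, 5, 8] (same object as a, b)
`a[0] = 368` → a = [368, 7, 5, 8] (same object as b, c); b = [368, 7, 5, 8] (same object as a, c); c = [368, 7, 5, 8] (same object as a, b)
`b.append(706)` → a = [368, 7, 5, 8, 706] (same object as b, c); b = [368, 7, 5, 8, 706] (same object as a, c); c = [368, 7, 5, 8, 706] (same object as a, b)
`print(a)` → prints [368, 7, 5, 8, 706]
`print(c)` → prints [368, 7, 5, 8, 706]

Answer:
[368, 7, 5, 8, 706]
[368, 7, 5, 8, 706]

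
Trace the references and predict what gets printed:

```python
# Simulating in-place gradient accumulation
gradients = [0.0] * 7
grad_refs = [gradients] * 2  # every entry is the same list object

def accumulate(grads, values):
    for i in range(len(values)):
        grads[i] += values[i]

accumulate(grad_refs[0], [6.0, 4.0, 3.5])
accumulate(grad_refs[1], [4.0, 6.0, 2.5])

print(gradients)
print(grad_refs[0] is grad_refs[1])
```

Key concept: gradient accumulation aliasing.
Step by step:
`gradients = [0.0] * 7` → gradients = [0.0, 0.0, 0.0, 0.0, 0.0, 0.0, 0.0]
`grad_refs = [gradients] * 2` → grad_refs = [[0.0, 0.0, 0.0, 0.0, 0.0, 0.0, 0.0], [0.0, 0.0, 0.0, 0.0, 0.0, 0.0, 0.0]]
`accumulate(grad_refs[0], [6.0, 4.0, 3.5])` → gradients = [6.0, 4.0, 3.5, 0.0, 0.0, 0.0, 0.0]; grad_refs = [[6.0, 4.0, 3.5, 0.0, 0.0, 0.0, 0.0], [6.0, 4.0, 3.5, 0.0, 0.0, 0.0, 0.0]]
`accumulate(grad_refs[1], [4.0, 6.0, 2.5])` → gradients = [10.0, 10.0, 6.0, 0.0, 0.0, 0.0, 0.0]; grad_refs = [[10.0, 10.0, 6.0, 0.0, 0.0, 0.0, 0.0], [10.0, 10.0, 6.0, 0.0, 0.0, 0.0, 0.0]]
`print(gradients)` → prints [10.0, 10.0, 6.0, 0.0, 0.0, 0.0, 0.0]
`print(grad_refs[0] is grad_refs[1])` → prints True

Answer:
[10.0, 10.0, 6.0, 0.0, 0.0, 0.0, 0.0]
True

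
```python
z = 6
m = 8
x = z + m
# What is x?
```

Trace:
`z = 6` → z = 6
`m = 8` → m = 8
`x = z + m` → x = 14
So x = 14

Answer: 14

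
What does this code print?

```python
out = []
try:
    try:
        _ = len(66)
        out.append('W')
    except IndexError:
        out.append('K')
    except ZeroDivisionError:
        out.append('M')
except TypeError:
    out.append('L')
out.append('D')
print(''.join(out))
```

Execution trace: 'L' (outer except TypeError) → 'D' (after the try/except). Output: LD

Answer: LD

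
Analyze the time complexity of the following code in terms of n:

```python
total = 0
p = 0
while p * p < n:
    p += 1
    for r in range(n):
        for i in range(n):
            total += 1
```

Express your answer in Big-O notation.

Each loop level contributes: √n × n × n. Multiplying the contributions gives O(n^2√n).

Answer: O(n^2√n)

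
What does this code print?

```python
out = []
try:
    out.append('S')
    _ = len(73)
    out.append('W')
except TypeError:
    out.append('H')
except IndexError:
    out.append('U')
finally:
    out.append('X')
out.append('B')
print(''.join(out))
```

Execution trace: 'S' (try body) → 'H' (except TypeError) → 'X' (finally) → 'B' (after the try/except). Output: SHXB

Answer: SHXB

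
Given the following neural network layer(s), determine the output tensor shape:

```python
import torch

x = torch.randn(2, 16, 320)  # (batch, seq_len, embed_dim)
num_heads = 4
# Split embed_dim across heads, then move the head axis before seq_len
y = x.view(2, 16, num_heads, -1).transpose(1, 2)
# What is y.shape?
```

Input: (2, 16, 320) -> head_dim = 320 // 4 = 80; after view: (2, 16, 4, 80) -> after transpose(1, 2): (2, 4, 16, 80) -> Output: (2, 4, 16, 80)

Answer: (2, 4, 16, 80)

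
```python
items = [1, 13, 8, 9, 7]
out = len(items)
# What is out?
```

Trace:
`items = [1, 13, 8, 9, 7]` → items = [1, 13, 8, 9, 7]
`out = len(items)` → out = 5
So out = 5

Answer: 5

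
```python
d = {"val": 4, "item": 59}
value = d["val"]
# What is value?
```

Trace:
`d = {"val": 4, "item": 59}` → d = {'val': 4, 'item': 59}
`value = d["val"]` → value = 4
So value = 4

Answer: 4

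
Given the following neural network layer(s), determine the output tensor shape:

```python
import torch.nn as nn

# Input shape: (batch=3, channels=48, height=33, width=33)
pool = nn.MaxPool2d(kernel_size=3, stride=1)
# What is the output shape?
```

Input: (3, 48, 33, 33) -> Output: (3, 48, 31, 31)

Answer: (3, 48, 31, 31)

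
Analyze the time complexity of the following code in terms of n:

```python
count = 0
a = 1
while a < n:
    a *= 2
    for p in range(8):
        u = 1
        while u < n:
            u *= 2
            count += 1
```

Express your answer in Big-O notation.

Each loop level contributes: log n × 1 × log n. Multiplying the contributions gives O(log² n).

Answer: O(log² n)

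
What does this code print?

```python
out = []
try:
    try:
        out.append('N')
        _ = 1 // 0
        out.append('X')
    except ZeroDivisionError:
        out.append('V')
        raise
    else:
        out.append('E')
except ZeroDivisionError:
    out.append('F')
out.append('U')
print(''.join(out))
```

Execution trace: 'N' (inner try body) → 'V' (inner except ZeroDivisionError) → 'F' (outer except ZeroDivisionError) → 'U' (after the try/except). Output: NVFU

Answer: NVFU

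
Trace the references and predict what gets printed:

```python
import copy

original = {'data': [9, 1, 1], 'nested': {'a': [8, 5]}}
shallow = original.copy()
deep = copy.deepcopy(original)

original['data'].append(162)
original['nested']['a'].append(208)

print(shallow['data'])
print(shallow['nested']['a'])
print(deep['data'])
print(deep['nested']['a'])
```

Key concept: comparing shallow vs deep copy.
Step by step:
`original = {'data': [9, 1, 1], 'nested': {'a': [8, 5]}}` → original = {'data': [9, 1, 1], 'nested': {'a': [8, 5]}}
`shallow = original.copy()` → shallow = {'data': [9, 1, 1], 'nested': {'a': [8, 5]}}
`deep = copy.deepcopy(original)` → deep = {'data': [9, 1, 1], 'nested': {'a': [8, 5]}}
`original['data'].append(162)` → original = {'data': [9, 1, 1, 162], 'nested': {'a': [8, 5]}}; shallow = {'data': [9, 1, 1, 162], 'nested': {'a': [8, 5]}}
`original['nested']['a'].append(208)` → original = {'data': [9, 1, 1, 162], 'nested': {'a': [8, 5, 208]}}; shallow = {'data': [9, 1, 1, 162], 'nested': {'a': [8, 5, 208]}}
`print(shallow['data'])` → prints [9, 1, 1, 162]
`print(shallow['nested']['a'])` → prints [8, 5, 208]
`print(deep['data'])` → prints [9, 1, 1]
`print(deep['nested']['a'])` → prints [8, 5]

Answer:
[9, 1, 1, 162]
[8, 5, 208]
[9, 1, 1]
[8, 5]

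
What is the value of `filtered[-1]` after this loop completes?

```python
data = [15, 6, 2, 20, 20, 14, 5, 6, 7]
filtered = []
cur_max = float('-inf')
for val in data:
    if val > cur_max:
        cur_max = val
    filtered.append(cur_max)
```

Running max ends at 20
`filtered` takes the values: [] → [15] → [15, 15] → [15, 15, 15] → [15, 15, 15, 20] → [15, 15, 15, 20, 20] → [15, 15, 15, 20, 20, 20] → [15, 15, 15, 20, 20, 20, 20] → [15, 15, 15, 20, 20, 20, 20, 20] → [15, 15, 15, 20, 20, 20, 20, 20, 20]
So `filtered[-1]` = 20

Answer: 20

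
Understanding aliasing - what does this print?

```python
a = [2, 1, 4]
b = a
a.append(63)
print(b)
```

Key concept: basic list aliasing.
Step by step:
`a = [2, 1, 4]` → a = [2, 1, 4]
`b = a` → b = [2, 1, 4] (same object as a)
`a.append(63)` → a = [2, 1, 4, 63] (same object as b); b = [2, 1, 4, 63] (same object as a)
`print(b)` → prints [2, 1, 4, 63]

Answer: [2, 1, 4, 63]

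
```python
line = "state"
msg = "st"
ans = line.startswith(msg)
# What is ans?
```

Trace:
`line = "state"` → line = 'state'
`msg = "st"` → msg = 'st'
`ans = line.startswith(msg)` → ans = True
So ans = True

Answer: True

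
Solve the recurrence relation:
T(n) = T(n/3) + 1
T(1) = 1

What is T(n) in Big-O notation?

Each step divides n by 3 and adds 1. After log_3(n) steps we reach T(1)=1. So T(n) = 1·log_3(n) + 1 = O(log n).

Answer: O(log n)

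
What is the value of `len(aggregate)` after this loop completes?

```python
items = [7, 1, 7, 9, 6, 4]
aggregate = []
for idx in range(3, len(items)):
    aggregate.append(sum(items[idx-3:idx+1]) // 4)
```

Number of 4-element averages
`aggregate` takes the values: [] → [6] → [6, 5] → [6, 5, 6]
So `len(aggregate)` = 3

Answer: 3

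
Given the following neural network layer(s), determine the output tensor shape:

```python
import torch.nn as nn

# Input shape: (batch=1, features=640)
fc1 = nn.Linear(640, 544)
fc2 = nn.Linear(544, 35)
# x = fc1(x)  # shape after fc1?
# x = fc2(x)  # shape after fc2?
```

Input: (1, 640) -> after fc1: (1, 544) -> Output: (1, 35)

Answer: (1, 35)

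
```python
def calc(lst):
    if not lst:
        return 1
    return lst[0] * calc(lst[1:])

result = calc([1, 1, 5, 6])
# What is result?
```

Product over [1, 1, 5, 6] = 1 * 1 * 5 * 6 = 30

Answer: 30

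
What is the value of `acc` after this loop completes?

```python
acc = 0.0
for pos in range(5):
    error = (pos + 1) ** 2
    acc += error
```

Sum of squared losses 1² + 2² + ... + 5²
`acc` takes the values: 0.0 → 1.0 → 5.0 → 14.0 → 30.0 → 55.0

Answer: 55.0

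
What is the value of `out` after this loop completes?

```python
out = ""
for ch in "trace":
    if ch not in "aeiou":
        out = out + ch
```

Remove vowels from 'trace'
`out` takes the values: "" → "t" → "tr" → "trc"

Answer: "trc"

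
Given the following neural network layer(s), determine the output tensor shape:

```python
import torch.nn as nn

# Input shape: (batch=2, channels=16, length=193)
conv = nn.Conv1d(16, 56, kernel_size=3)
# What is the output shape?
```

Input: (2, 16, 193) -> Output: (2, 56, 191)

Answer: (2, 56, 191)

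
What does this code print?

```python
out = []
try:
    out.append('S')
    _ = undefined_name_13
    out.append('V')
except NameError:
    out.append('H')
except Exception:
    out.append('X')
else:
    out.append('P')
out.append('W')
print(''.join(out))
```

Execution trace: 'S' (try body) → 'H' (except NameError) → 'W' (after the try/except). Output: SHW

Answer: SHW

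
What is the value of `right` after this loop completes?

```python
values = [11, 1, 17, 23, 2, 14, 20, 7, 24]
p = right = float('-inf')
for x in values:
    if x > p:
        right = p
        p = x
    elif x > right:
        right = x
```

Second largest (with repeats) in [11, 1, 17, 23, 2, 14, 20, 7, 24]
`right` takes the values: -inf → 1 → 11 → 17 → 20 → 23

Answer: 23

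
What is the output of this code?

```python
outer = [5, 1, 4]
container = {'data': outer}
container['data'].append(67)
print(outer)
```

Key concept: dict holds reference to list.
Step by step:
`outer = [5, 1, 4]` → outer = [5, 1, 4]
`container = {'data': outer}` → container = {'data': [5, 1, 4]}
`container['data'].append(67)` → outer = [5, 1, 4, 67]; container = {'data': [5, 1, 4, 67]}
`print(outer)` → prints [5, 1, 4, 67]

Answer: [5, 1, 4, 67]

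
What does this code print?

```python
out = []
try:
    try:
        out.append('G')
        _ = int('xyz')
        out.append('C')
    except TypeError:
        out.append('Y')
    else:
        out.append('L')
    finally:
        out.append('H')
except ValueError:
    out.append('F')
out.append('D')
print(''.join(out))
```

Execution trace: 'G' (try body) → 'H' (finally) → 'F' (outer except ValueError) → 'D' (after the try/except). Output: GHFD

Answer: GHFD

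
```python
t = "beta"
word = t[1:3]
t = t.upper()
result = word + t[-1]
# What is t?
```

Trace:
`t = "beta"` → t = 'beta'
`word = t[1:3]` → word = 'et'
`t = t.upper()` → t = 'BETA'
`result = word + t[-1]` → result = 'etA'
So t = 'BETA'

Answer: 'BETA'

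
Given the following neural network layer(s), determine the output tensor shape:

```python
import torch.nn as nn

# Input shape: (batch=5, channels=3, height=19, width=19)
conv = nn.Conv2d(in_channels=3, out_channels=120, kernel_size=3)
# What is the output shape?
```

Input: (5, 3, 19, 19) -> Output: (5, 120, 17, 17)

Answer: (5, 120, 17, 17)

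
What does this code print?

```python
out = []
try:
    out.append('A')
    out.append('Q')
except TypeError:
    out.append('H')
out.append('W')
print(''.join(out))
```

Execution trace: 'A' (try body) → 'Q' (try body, no exception) → 'W' (after the try/except). Output: AQW

Answer: AQW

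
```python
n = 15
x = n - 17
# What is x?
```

Trace:
`n = 15` → n = 15
`x = n - 17` → x = -2
So x = -2

Answer: -2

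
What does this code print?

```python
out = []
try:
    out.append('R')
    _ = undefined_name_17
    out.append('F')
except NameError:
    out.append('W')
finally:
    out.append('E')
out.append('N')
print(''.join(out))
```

Execution trace: 'R' (try body) → 'W' (except NameError) → 'E' (finally) → 'N' (after the try/except). Output: RWEN

Answer: RWEN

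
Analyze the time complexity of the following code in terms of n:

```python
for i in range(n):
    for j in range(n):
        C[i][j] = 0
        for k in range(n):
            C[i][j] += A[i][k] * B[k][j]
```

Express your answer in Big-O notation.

This is Naive matrix multiplication. Time complexity: O(n³).

Answer: O(n³)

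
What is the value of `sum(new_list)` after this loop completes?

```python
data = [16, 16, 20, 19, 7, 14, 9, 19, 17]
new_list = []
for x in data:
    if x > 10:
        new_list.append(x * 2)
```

Sum of doubled values > 10
`new_list` takes the values: [] → [32] → [32, 32] → [32, 32, 40] → [32, 32, 40, 38] → [32, 32, 40, 38, 28] → [32, 32, 40, 38, 28, 38] → [32, 32, 40, 38, 28, 38, 34]
So `sum(new_list)` = 242

Answer: 242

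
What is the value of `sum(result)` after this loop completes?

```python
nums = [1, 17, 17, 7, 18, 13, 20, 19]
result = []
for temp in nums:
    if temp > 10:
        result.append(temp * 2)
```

Sum of doubled values > 10
`result` takes the values: [] → [34] → [34, 34] → [34, 34, 36] → [34, 34, 36, 26] → [34, 34, 36, 26, 40] → [34, 34, 36, 26, 40, 38]
So `sum(result)` = 208

Answer: 208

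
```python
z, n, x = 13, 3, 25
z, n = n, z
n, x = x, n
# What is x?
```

Trace:
`z, n, x = 13, 3, 25` → z = 13; n = 3; x = 25
`z, n = n, z` → z = 3; n = 13
`n, x = x, n` → n = 25; x = 13
So x = 13

Answer: 13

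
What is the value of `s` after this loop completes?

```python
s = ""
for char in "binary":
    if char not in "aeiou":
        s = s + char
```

Remove vowels from 'binary'
`s` takes the values: "" → "b" → "bn" → "bnr" → "bnry"

Answer: "bnry"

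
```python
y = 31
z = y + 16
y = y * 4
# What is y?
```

Trace:
`y = 31` → y = 31
`z = y + 16` → z = 47
`y = y * 4` → y = 124
So y = 124

Answer: 124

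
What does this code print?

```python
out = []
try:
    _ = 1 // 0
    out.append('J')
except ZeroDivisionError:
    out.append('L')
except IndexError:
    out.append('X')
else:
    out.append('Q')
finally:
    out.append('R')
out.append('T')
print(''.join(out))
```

Execution trace: 'L' (except ZeroDivisionError) → 'R' (finally) → 'T' (after the try/except). Output: LRT

Answer: LRT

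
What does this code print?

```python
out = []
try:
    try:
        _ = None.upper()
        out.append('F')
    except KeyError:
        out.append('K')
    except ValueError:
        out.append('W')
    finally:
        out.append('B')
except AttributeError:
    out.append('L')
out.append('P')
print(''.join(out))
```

Execution trace: 'B' (inner finally) → 'L' (outer except AttributeError) → 'P' (after the try/except). Output: BLP

Answer: BLP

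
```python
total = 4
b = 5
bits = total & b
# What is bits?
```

Trace:
`total = 4` → total = 4
`b = 5` → b = 5
`bits = total & b` → bits = 4
So bits = 4

Answer: 4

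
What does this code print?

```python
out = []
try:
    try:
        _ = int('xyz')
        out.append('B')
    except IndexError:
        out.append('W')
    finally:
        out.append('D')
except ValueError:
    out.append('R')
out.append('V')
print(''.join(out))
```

Execution trace: 'D' (finally) → 'R' (outer except ValueError) → 'V' (after the try/except). Output: DRV

Answer: DRV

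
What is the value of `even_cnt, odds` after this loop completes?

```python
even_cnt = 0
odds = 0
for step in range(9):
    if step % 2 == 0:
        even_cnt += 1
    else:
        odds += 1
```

Count evens and odds in range(9)
`even_cnt, odds` takes the values: (0, 0) → (1, 0) → (1, 1) → (2, 1) → (2, 2) → (3, 2) → (3, 3) → (4, 3) → (4, 4) → (5, 4)

Answer: 5, 4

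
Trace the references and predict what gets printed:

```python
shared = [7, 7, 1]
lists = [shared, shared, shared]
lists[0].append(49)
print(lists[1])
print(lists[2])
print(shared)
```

Key concept: list of same reference.
Step by step:
`shared = [7, 7, 1]` → shared = [7, 7, 1]
`lists = [shared, shared, shared]` → lists = [[7, 7, 1], [7, 7, 1], [7, 7, 1]]
`lists[0].append(49)` → shared = [7, 7, 1, 49]; lists = [[7, 7, 1, 49], [7, 7, 1, 49], [7, 7, 1, 49]]
`print(lists[1])` → prints [7, 7, 1, 49]
`print(lists[2])` → prints [7, 7, 1, 49]
`print(shared)` → prints [7, 7, 1, 49]

Answer:
[7, 7, 1, 49]
[7, 7, 1, 49]
[7, 7, 1, 49]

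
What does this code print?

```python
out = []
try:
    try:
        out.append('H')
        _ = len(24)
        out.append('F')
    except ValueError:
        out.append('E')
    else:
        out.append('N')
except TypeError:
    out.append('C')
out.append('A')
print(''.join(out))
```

Execution trace: 'H' (try body) → 'C' (outer except TypeError) → 'A' (after the try/except). Output: HCA

Answer: HCA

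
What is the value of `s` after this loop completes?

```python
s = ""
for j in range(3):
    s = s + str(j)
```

Concatenate digits 0 to 2
`s` takes the values: "" → "0" → "01" → "012"

Answer: "012"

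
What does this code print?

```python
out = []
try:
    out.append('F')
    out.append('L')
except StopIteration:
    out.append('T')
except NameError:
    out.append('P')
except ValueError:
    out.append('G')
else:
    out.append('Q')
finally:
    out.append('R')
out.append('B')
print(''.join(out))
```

Execution trace: 'F' (try body) → 'L' (try body, no exception) → 'Q' (else) → 'R' (finally) → 'B' (after the try/except). Output: FLQRB

Answer: FLQRB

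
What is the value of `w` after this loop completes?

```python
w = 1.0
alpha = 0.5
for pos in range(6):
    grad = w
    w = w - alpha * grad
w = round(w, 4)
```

Gradient descent: w = 1.0 * (1 - 0.5)^6
`w` takes the values: 1.0 → 0.5 → 0.25 → 0.125 → 0.0625 → 0.03125 → 0.015625 → 0.0156

Answer: 0.0156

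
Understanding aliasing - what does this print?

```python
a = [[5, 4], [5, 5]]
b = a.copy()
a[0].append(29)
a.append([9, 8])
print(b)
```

Key concept: shallow copy with nested lists.
Step by step:
`a = [[5, 4], [5, 5]]` → a = [[5, 4], [5, 5]]
`b = a.copy()` → b = [[5, 4], [5, 5]]
`a[0].append(29)` → a = [[5, 4, 29], [5, 5]]; b = [[5, 4, 29], [5, 5]]
`a.append([9, 8])` → a = [[5, 4, 29], [5, 5], [9, 8]]
`print(b)` → prints [[5, 4, 29], [5, 5]]

Answer: [[5, 4, 29], [5, 5]]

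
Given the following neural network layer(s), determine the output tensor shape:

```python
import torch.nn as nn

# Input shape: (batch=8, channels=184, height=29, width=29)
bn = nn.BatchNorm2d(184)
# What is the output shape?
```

Input: (8, 184, 29, 29) -> Output: (8, 184, 29, 29)

Answer: (8, 184, 29, 29)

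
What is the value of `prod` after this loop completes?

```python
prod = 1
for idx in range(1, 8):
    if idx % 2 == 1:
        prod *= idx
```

Product of odd numbers 1 to 7
`prod` takes the values: 1 → 3 → 15 → 105

Answer: 105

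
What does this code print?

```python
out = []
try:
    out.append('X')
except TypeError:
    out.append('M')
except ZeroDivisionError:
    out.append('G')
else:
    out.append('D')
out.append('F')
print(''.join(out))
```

Execution trace: 'X' (try body, no exception) → 'D' (else) → 'F' (after the try/except). Output: XDF

Answer: XDF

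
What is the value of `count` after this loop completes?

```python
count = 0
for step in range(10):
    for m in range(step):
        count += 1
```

Triangle number: 0+1+2+...+9
`count` takes the values: 0 → 1 → 2 → 3 → 4 → 5 → 6 → 7 → 8 → 9 → 10 → 11 → 12 → 13 → 14 → 15 → 16 → 17 → 18 → 19 → 20 → 21 → 22 → 23 → 24 → 25 → 26 → 27 → 28 → 29 → … → 41 → 42 → 43 → 44 → 45

Answer: 45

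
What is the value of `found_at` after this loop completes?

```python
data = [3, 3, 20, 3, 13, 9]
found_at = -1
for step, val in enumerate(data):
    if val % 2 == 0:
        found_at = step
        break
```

First even number index in [3, 3, 20, 3, 13, 9]
`found_at` takes the values: -1 → 2

Answer: 2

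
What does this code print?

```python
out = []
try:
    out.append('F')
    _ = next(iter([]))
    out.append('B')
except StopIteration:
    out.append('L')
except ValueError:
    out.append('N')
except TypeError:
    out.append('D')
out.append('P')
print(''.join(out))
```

Execution trace: 'F' (try body) → 'L' (except StopIteration) → 'P' (after the try/except). Output: FLP

Answer: FLP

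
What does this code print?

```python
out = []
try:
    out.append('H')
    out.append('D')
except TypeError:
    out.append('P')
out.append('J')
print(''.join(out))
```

Execution trace: 'H' (try body) → 'D' (try body, no exception) → 'J' (after the try/except). Output: HDJ

Answer: HDJ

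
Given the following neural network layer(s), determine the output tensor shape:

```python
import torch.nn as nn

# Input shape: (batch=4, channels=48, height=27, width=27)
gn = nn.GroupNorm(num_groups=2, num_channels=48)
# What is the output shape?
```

Input: (4, 48, 27, 27) -> Output: (4, 48, 27, 27)

Answer: (4, 48, 27, 27)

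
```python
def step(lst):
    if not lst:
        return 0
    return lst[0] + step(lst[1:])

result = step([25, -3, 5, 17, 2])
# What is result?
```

25 + (-3) + 5 + 17 + 2 + 0 = 46

Answer: 46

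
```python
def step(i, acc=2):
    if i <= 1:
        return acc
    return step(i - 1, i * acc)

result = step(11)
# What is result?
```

Accumulator trace (n, acc): (11, 2) -> (10, 22) -> (9, 220) -> (8, 1980) -> (7, 15840) -> (6, 110880) -> (5, 665280) -> (4, 3326400) -> (3, 13305600) -> (2, 39916800) -> (1, 79833600) -> return 79833600

Answer: 79833600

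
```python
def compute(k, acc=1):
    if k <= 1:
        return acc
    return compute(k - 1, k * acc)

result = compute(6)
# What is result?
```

Accumulator trace (n, acc): (6, 1) -> (5, 6) -> (4, 30) -> (3, 120) -> (2, 360) -> (1, 720) -> return 720

Answer: 720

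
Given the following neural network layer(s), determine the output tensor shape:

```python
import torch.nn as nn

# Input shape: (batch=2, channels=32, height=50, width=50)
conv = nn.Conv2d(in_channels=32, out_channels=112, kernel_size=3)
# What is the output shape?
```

Input: (2, 32, 50, 50) -> Output: (2, 112, 48, 48)

Answer: (2, 112, 48, 48)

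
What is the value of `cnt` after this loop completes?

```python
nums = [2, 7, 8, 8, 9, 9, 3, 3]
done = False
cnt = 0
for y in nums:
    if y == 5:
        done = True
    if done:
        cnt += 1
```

Count elements after first 5 in [2, 7, 8, 8, 9, 9, 3, 3]
`cnt` takes the values: 0

Answer: 0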